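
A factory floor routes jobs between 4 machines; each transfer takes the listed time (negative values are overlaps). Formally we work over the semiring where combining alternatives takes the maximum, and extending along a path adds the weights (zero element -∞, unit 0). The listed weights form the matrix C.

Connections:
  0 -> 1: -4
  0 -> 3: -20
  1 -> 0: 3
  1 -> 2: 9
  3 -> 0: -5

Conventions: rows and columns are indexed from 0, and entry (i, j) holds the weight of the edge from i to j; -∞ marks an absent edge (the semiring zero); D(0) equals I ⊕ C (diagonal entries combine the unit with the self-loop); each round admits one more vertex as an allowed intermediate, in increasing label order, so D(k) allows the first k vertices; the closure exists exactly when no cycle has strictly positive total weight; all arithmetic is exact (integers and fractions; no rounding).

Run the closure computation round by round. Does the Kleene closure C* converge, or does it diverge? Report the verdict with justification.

D(0):
  [0, -4, -∞, -20]
  [3, 0, 9, -∞]
  [-∞, -∞, 0, -∞]
  [-5, -∞, -∞, 0]
D(1):
  [0, -4, -∞, -20]
  [3, 0, 9, -17]
  [-∞, -∞, 0, -∞]
  [-5, -9, -∞, 0]
D(2):
  [0, -4, 5, -20]
  [3, 0, 9, -17]
  [-∞, -∞, 0, -∞]
  [-5, -9, 0, 0]
D(3):
  [0, -4, 5, -20]
  [3, 0, 9, -17]
  [-∞, -∞, 0, -∞]
  [-5, -9, 0, 0]
D(4):
  [0, -4, 5, -20]
  [3, 0, 9, -17]
  [-∞, -∞, 0, -∞]
  [-5, -9, 0, 0]
Key observation: every diagonal entry stays at the unit through all rounds, so no improving cycle exists.
Answer: CONVERGES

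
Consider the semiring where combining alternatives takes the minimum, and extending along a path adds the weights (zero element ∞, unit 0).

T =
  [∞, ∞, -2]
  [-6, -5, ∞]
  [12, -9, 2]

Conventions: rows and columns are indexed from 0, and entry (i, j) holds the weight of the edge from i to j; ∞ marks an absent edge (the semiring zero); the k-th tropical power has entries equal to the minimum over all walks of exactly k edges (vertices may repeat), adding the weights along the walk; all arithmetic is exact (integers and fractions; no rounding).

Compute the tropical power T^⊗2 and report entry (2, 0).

T^⊗2:
  [10, -11, 0]
  [-11, -10, -8]
  [-15, -14, 4]
Key observation: the optimum is the walk 2->1->0, with weight (-9) + (-6) = -15.
Optimal value attained by: walk 2->1->0.
Answer: (T^⊗2)[2][0] = -15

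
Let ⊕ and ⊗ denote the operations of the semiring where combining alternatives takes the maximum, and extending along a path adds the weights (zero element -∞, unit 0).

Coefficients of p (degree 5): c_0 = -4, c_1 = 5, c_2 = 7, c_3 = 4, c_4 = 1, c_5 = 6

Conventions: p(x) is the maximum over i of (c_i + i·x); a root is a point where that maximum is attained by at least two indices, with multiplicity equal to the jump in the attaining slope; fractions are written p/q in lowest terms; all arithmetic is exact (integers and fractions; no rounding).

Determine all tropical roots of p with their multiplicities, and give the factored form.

hull edge (i=0, c=-4) to (i=1, c=5): slope 9, span 1
hull edge (i=1, c=5) to (i=2, c=7): slope 2, span 1
hull edge (i=2, c=7) to (i=5, c=6): slope -1/3, span 3
Factored form: p(x) = 6 ⊗ (x ⊕ (-9)) ⊗ (x ⊕ (-2)) ⊗ (x ⊕ 1/3) ⊗ (x ⊕ 1/3) ⊗ (x ⊕ 1/3)
Answer: roots = -9 (mult 1), -2 (mult 1), 1/3 (mult 3)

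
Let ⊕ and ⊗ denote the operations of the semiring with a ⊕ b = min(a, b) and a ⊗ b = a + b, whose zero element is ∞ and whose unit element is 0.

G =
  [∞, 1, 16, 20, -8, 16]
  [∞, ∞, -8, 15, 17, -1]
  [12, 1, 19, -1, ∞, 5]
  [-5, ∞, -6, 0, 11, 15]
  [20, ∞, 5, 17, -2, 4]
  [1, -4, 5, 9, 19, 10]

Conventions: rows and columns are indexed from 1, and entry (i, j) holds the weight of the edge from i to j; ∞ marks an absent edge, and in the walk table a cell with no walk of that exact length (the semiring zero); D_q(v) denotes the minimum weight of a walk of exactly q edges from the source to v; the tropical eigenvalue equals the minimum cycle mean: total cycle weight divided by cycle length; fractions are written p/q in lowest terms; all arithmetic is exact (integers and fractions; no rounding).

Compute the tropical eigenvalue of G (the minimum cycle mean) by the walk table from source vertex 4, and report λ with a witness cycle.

q=0: [∞, ∞, ∞, 0, ∞, ∞]
q=1: [-5, ∞, -6, 0, 11, 15]
q=2: [-5, -5, -6, -7, -13, -1]
q=3: [-12, -5, -13, -7, -15, -9]
q=4: [-12, -13, -13, -14, -20, -11]
q=5: [-19, -15, -21, -14, -22, -16]
q=6: [-19, -20, -23, -22, -27, -18]
Optimal cycle mean attained by: cycle 1->5->6->2->3->4->1, total (-8) + 4 + (-4) + (-8) + (-1) + (-5), length 6.
Answer: λ = -11/3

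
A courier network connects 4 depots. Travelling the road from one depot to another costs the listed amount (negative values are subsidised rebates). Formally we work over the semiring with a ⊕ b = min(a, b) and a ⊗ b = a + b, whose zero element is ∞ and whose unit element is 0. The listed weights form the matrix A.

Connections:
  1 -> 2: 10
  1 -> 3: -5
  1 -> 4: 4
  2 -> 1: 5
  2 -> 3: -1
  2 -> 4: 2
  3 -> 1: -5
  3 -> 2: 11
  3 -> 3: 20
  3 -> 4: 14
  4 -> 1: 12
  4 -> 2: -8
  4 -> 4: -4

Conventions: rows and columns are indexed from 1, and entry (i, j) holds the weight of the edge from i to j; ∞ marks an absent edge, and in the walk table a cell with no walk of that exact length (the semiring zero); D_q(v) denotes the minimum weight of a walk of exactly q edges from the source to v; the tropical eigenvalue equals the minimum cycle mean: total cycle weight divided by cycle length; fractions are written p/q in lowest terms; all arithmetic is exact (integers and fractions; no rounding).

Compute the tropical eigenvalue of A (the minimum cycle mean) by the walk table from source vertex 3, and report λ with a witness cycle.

q=0: [∞, ∞, 0, ∞]
q=1: [-5, 11, 20, 14]
q=2: [15, 5, -10, -1]
q=3: [-15, -9, 4, -5]
q=4: [-4, -13, -20, -11]
Optimal cycle mean attained by: cycle 1->3->1, total (-5) + (-5), length 2.
Answer: λ = -5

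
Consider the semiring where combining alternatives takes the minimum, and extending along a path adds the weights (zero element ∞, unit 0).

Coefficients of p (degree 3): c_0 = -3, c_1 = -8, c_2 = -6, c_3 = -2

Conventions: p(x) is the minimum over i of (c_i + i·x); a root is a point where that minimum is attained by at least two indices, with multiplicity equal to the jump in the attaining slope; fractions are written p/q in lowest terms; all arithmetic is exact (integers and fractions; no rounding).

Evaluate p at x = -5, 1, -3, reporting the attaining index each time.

p(-5) = min(-3+0·(-5)=-3, -8+1·(-5)=-13, -6+2·(-5)=-16, -2+3·(-5)=-17) = -17 (attained by i=3)
p(1) = min(-3+0·1=-3, -8+1·1=-7, -6+2·1=-4, -2+3·1=1) = -7 (attained by i=1)
p(-3) = min(-3+0·(-3)=-3, -8+1·(-3)=-11, -6+2·(-3)=-12, -2+3·(-3)=-11) = -12 (attained by i=2)
Answer: p(-5) = -17; p(1) = -7; p(-3) = -12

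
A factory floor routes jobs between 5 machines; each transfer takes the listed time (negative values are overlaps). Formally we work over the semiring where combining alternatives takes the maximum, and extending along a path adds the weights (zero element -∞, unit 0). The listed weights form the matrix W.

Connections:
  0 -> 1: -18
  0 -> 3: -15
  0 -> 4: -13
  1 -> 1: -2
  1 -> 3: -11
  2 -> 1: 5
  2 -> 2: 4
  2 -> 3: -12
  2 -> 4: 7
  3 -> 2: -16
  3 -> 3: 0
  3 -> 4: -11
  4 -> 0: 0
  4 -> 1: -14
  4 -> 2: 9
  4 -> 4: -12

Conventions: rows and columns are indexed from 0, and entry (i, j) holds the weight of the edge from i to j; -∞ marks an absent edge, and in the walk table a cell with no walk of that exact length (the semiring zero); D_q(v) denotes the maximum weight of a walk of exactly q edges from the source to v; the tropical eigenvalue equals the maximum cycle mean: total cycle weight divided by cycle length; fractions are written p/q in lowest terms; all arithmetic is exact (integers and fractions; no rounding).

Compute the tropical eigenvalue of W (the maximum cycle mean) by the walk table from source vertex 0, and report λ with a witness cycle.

q=0: [0, -∞, -∞, -∞, -∞]
q=1: [-∞, -18, -∞, -15, -13]
q=2: [-13, -20, -4, -15, -25]
q=3: [-25, 1, 0, -15, 3]
q=4: [3, 5, 12, -10, 7]
q=5: [7, 17, 16, 0, 19]
Optimal cycle mean attained by: cycle 2->4->2, total 7 + 9, length 2.
Answer: λ = 8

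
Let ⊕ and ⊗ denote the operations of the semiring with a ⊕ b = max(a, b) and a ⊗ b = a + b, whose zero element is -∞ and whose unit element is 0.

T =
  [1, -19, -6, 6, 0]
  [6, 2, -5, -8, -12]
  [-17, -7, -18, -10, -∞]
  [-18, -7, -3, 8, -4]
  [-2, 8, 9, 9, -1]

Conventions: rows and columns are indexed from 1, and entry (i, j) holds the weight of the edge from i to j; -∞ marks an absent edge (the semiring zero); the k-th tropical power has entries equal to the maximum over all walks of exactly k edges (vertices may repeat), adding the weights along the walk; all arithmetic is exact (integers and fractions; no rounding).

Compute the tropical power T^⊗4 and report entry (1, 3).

T^⊗2:
  [2, 8, 9, 14, 2]
  [8, 4, 0, 12, 6]
  [-1, -5, -12, -2, -14]
  [-1, 4, 5, 16, 4]
  [14, 10, 8, 17, 5]
T^⊗3:
  [14, 10, 11, 22, 10]
  [10, 14, 15, 20, 8]
  [1, -3, -5, 6, -1]
  [10, 12, 13, 24, 12]
  [16, 13, 14, 25, 14]
T^⊗4:
  [16, 18, 19, 30, 18]
  [20, 16, 17, 28, 16]
  [3, 7, 8, 14, 2]
  [18, 20, 21, 32, 20]
  [19, 22, 23, 33, 21]
Key observation: the optimum is the walk 1->4->4->4->3, with weight 6 + 8 + 8 + (-3) = 19.
Optimal value attained by: walk 1->4->4->4->3.
Answer: (T^⊗4)[1][3] = 19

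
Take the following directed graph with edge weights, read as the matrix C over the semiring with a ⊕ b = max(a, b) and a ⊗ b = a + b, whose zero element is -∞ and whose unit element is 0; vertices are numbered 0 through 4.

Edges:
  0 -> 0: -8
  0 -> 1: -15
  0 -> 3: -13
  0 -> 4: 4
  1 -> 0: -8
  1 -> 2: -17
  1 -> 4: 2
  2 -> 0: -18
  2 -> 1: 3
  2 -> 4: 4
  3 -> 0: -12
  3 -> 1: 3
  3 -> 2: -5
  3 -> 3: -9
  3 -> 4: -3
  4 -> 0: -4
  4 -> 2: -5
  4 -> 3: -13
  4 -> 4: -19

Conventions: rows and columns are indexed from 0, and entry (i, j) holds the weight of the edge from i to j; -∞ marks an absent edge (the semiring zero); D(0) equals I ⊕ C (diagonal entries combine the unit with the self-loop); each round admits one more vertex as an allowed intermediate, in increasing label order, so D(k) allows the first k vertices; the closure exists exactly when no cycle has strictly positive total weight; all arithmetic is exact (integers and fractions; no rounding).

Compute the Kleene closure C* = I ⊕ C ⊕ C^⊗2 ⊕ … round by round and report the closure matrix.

D(0):
  [0, -15, -∞, -13, 4]
  [-8, 0, -17, -∞, 2]
  [-18, 3, 0, -∞, 4]
  [-12, 3, -5, 0, -3]
  [-4, -∞, -5, -13, 0]
D(1):
  [0, -15, -∞, -13, 4]
  [-8, 0, -17, -21, 2]
  [-18, 3, 0, -31, 4]
  [-12, 3, -5, 0, -3]
  [-4, -19, -5, -13, 0]
D(2):
  [0, -15, -32, -13, 4]
  [-8, 0, -17, -21, 2]
  [-5, 3, 0, -18, 5]
  [-5, 3, -5, 0, 5]
  [-4, -19, -5, -13, 0]
D(3):
  [0, -15, -32, -13, 4]
  [-8, 0, -17, -21, 2]
  [-5, 3, 0, -18, 5]
  [-5, 3, -5, 0, 5]
  [-4, -2, -5, -13, 0]
D(4):
  [0, -10, -18, -13, 4]
  [-8, 0, -17, -21, 2]
  [-5, 3, 0, -18, 5]
  [-5, 3, -5, 0, 5]
  [-4, -2, -5, -13, 0]
D(5):
  [0, 2, -1, -9, 4]
  [-2, 0, -3, -11, 2]
  [1, 3, 0, -8, 5]
  [1, 3, 0, 0, 5]
  [-4, -2, -5, -13, 0]
Answer: C* = [[0, 2, -1, -9, 4], [-2, 0, -3, -11, 2], [1, 3, 0, -8, 5], [1, 3, 0, 0, 5], [-4, -2, -5, -13, 0]]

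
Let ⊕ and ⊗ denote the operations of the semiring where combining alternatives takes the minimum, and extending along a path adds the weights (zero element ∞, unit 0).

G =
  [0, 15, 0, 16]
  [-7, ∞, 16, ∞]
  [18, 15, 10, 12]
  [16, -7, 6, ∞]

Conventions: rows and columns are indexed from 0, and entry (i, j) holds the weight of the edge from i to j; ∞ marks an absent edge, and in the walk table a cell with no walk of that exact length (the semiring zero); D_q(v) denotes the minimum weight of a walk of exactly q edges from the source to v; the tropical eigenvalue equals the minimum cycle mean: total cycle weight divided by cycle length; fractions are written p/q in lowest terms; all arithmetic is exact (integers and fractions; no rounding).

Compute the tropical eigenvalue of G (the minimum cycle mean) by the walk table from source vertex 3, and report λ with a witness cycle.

q=0: [∞, ∞, ∞, 0]
q=1: [16, -7, 6, ∞]
q=2: [-14, 21, 9, 18]
q=3: [-14, 1, -14, 2]
q=4: [-14, -5, -14, -2]
Optimal cycle mean attained by: cycle 0->2->3->1->0, total 0 + 12 + (-7) + (-7), length 4.
Answer: λ = -1/2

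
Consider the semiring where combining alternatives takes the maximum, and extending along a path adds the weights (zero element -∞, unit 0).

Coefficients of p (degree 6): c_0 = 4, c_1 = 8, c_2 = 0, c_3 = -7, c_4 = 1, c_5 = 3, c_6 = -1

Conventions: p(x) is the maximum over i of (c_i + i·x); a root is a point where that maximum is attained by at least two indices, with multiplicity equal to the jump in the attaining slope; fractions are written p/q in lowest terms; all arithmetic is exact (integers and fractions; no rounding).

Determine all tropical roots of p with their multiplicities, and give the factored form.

hull edge (i=0, c=4) to (i=1, c=8): slope 4, span 1
hull edge (i=1, c=8) to (i=5, c=3): slope -5/4, span 4
hull edge (i=5, c=3) to (i=6, c=-1): slope -4, span 1
Factored form: p(x) = -1 ⊗ (x ⊕ (-4)) ⊗ (x ⊕ 5/4) ⊗ (x ⊕ 5/4) ⊗ (x ⊕ 5/4) ⊗ (x ⊕ 5/4) ⊗ (x ⊕ 4)
Answer: roots = -4 (mult 1), 5/4 (mult 4), 4 (mult 1)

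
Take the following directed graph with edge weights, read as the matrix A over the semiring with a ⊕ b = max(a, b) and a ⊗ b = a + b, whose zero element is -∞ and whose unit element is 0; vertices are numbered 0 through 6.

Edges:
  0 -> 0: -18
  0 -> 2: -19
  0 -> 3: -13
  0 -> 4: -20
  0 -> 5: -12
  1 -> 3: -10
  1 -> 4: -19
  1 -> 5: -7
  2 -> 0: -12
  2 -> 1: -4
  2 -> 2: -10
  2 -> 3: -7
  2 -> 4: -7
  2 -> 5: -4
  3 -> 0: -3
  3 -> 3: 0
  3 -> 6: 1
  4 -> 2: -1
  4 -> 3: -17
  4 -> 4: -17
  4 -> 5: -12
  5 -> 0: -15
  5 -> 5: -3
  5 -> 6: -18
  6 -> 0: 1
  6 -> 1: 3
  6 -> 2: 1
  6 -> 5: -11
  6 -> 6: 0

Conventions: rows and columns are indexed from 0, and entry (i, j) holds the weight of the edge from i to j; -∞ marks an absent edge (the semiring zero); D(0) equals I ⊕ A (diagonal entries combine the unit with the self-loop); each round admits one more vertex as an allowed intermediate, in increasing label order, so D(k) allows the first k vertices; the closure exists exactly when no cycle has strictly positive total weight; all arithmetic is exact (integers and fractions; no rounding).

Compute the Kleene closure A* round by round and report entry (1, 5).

D(0):
  [0, -∞, -19, -13, -20, -12, -∞]
  [-∞, 0, -∞, -10, -19, -7, -∞]
  [-12, -4, 0, -7, -7, -4, -∞]
  [-3, -∞, -∞, 0, -∞, -∞, 1]
  [-∞, -∞, -1, -17, 0, -12, -∞]
  [-15, -∞, -∞, -∞, -∞, 0, -18]
  [1, 3, 1, -∞, -∞, -11, 0]
D(1):
  [0, -∞, -19, -13, -20, -12, -∞]
  [-∞, 0, -∞, -10, -19, -7, -∞]
  [-12, -4, 0, -7, -7, -4, -∞]
  [-3, -∞, -22, 0, -23, -15, 1]
  [-∞, -∞, -1, -17, 0, -12, -∞]
  [-15, -∞, -34, -28, -35, 0, -18]
  [1, 3, 1, -12, -19, -11, 0]
D(2):
  [0, -∞, -19, -13, -20, -12, -∞]
  [-∞, 0, -∞, -10, -19, -7, -∞]
  [-12, -4, 0, -7, -7, -4, -∞]
  [-3, -∞, -22, 0, -23, -15, 1]
  [-∞, -∞, -1, -17, 0, -12, -∞]
  [-15, -∞, -34, -28, -35, 0, -18]
  [1, 3, 1, -7, -16, -4, 0]
D(3):
  [0, -23, -19, -13, -20, -12, -∞]
  [-∞, 0, -∞, -10, -19, -7, -∞]
  [-12, -4, 0, -7, -7, -4, -∞]
  [-3, -26, -22, 0, -23, -15, 1]
  [-13, -5, -1, -8, 0, -5, -∞]
  [-15, -38, -34, -28, -35, 0, -18]
  [1, 3, 1, -6, -6, -3, 0]
D(4):
  [0, -23, -19, -13, -20, -12, -12]
  [-13, 0, -32, -10, -19, -7, -9]
  [-10, -4, 0, -7, -7, -4, -6]
  [-3, -26, -22, 0, -23, -15, 1]
  [-11, -5, -1, -8, 0, -5, -7]
  [-15, -38, -34, -28, -35, 0, -18]
  [1, 3, 1, -6, -6, -3, 0]
D(5):
  [0, -23, -19, -13, -20, -12, -12]
  [-13, 0, -20, -10, -19, -7, -9]
  [-10, -4, 0, -7, -7, -4, -6]
  [-3, -26, -22, 0, -23, -15, 1]
  [-11, -5, -1, -8, 0, -5, -7]
  [-15, -38, -34, -28, -35, 0, -18]
  [1, 3, 1, -6, -6, -3, 0]
D(6):
  [0, -23, -19, -13, -20, -12, -12]
  [-13, 0, -20, -10, -19, -7, -9]
  [-10, -4, 0, -7, -7, -4, -6]
  [-3, -26, -22, 0, -23, -15, 1]
  [-11, -5, -1, -8, 0, -5, -7]
  [-15, -38, -34, -28, -35, 0, -18]
  [1, 3, 1, -6, -6, -3, 0]
D(7):
  [0, -9, -11, -13, -18, -12, -12]
  [-8, 0, -8, -10, -15, -7, -9]
  [-5, -3, 0, -7, -7, -4, -6]
  [2, 4, 2, 0, -5, -2, 1]
  [-6, -4, -1, -8, 0, -5, -7]
  [-15, -15, -17, -24, -24, 0, -18]
  [1, 3, 1, -6, -6, -3, 0]
Answer: A*[1][5] = -7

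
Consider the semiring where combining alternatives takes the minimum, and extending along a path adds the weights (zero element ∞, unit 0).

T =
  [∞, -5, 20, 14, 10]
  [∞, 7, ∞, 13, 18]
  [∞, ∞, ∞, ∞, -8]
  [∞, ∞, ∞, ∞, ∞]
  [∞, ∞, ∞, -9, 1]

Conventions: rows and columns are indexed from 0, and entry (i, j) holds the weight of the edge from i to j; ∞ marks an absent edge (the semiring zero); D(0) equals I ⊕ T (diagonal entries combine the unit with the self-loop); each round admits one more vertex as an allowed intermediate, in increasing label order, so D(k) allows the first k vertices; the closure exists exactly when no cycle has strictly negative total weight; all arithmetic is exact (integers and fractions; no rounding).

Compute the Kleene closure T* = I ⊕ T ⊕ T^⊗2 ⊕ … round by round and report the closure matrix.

D(0):
  [0, -5, 20, 14, 10]
  [∞, 0, ∞, 13, 18]
  [∞, ∞, 0, ∞, -8]
  [∞, ∞, ∞, 0, ∞]
  [∞, ∞, ∞, -9, 0]
D(1):
  [0, -5, 20, 14, 10]
  [∞, 0, ∞, 13, 18]
  [∞, ∞, 0, ∞, -8]
  [∞, ∞, ∞, 0, ∞]
  [∞, ∞, ∞, -9, 0]
D(2):
  [0, -5, 20, 8, 10]
  [∞, 0, ∞, 13, 18]
  [∞, ∞, 0, ∞, -8]
  [∞, ∞, ∞, 0, ∞]
  [∞, ∞, ∞, -9, 0]
D(3):
  [0, -5, 20, 8, 10]
  [∞, 0, ∞, 13, 18]
  [∞, ∞, 0, ∞, -8]
  [∞, ∞, ∞, 0, ∞]
  [∞, ∞, ∞, -9, 0]
D(4):
  [0, -5, 20, 8, 10]
  [∞, 0, ∞, 13, 18]
  [∞, ∞, 0, ∞, -8]
  [∞, ∞, ∞, 0, ∞]
  [∞, ∞, ∞, -9, 0]
D(5):
  [0, -5, 20, 1, 10]
  [∞, 0, ∞, 9, 18]
  [∞, ∞, 0, -17, -8]
  [∞, ∞, ∞, 0, ∞]
  [∞, ∞, ∞, -9, 0]
Answer: T* = [[0, -5, 20, 1, 10], [∞, 0, ∞, 9, 18], [∞, ∞, 0, -17, -8], [∞, ∞, ∞, 0, ∞], [∞, ∞, ∞, -9, 0]]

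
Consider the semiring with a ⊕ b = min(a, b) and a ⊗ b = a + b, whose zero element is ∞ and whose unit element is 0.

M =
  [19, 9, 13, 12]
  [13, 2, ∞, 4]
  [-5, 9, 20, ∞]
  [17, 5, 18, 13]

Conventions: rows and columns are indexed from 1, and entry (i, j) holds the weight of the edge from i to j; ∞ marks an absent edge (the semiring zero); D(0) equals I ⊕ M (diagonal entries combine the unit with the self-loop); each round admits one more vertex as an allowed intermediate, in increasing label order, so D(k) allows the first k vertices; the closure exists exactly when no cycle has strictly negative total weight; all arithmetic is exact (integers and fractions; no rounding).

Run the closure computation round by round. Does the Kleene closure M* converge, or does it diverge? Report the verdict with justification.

D(0):
  [0, 9, 13, 12]
  [13, 0, ∞, 4]
  [-5, 9, 0, ∞]
  [17, 5, 18, 0]
D(1):
  [0, 9, 13, 12]
  [13, 0, 26, 4]
  [-5, 4, 0, 7]
  [17, 5, 18, 0]
D(2):
  [0, 9, 13, 12]
  [13, 0, 26, 4]
  [-5, 4, 0, 7]
  [17, 5, 18, 0]
D(3):
  [0, 9, 13, 12]
  [13, 0, 26, 4]
  [-5, 4, 0, 7]
  [13, 5, 18, 0]
D(4):
  [0, 9, 13, 12]
  [13, 0, 22, 4]
  [-5, 4, 0, 7]
  [13, 5, 18, 0]
Key observation: every diagonal entry stays at the unit through all rounds, so no improving cycle exists.
Answer: CONVERGES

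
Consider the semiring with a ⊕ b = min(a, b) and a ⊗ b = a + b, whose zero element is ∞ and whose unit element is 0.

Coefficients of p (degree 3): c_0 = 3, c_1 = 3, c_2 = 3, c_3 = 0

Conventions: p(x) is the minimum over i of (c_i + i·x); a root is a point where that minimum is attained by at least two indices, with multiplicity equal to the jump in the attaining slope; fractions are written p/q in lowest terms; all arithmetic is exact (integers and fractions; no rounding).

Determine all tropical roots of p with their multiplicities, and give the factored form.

hull edge (i=0, c=3) to (i=3, c=0): slope -1, span 3
Factored form: p(x) = 0 ⊗ (x ⊕ 1) ⊗ (x ⊕ 1) ⊗ (x ⊕ 1)
Answer: roots = 1 (mult 3)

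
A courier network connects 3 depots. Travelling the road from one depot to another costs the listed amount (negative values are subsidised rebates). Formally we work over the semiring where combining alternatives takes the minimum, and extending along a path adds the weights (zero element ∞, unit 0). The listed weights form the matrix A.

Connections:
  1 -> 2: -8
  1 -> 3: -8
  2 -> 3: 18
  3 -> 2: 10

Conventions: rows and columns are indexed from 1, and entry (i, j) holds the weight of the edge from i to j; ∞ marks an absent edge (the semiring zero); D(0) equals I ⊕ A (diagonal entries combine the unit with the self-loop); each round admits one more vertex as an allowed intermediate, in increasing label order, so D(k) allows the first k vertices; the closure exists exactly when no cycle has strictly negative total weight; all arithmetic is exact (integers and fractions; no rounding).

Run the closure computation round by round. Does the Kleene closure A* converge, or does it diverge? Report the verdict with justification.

D(0):
  [0, -8, -8]
  [∞, 0, 18]
  [∞, 10, 0]
D(1):
  [0, -8, -8]
  [∞, 0, 18]
  [∞, 10, 0]
D(2):
  [0, -8, -8]
  [∞, 0, 18]
  [∞, 10, 0]
D(3):
  [0, -8, -8]
  [∞, 0, 18]
  [∞, 10, 0]
Key observation: every diagonal entry stays at the unit through all rounds, so no improving cycle exists.
Answer: CONVERGES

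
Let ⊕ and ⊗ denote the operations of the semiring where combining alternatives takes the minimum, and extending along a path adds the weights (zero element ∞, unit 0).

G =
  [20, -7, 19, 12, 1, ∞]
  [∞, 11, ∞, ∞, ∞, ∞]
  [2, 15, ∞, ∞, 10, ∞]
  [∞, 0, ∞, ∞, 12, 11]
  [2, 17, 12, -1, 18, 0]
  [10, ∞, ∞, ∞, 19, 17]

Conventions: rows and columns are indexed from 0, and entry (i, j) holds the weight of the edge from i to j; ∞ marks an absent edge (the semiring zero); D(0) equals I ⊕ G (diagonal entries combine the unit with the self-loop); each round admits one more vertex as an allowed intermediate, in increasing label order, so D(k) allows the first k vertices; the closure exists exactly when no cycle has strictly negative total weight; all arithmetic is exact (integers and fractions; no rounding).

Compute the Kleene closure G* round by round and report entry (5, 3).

D(0):
  [0, -7, 19, 12, 1, ∞]
  [∞, 0, ∞, ∞, ∞, ∞]
  [2, 15, 0, ∞, 10, ∞]
  [∞, 0, ∞, 0, 12, 11]
  [2, 17, 12, -1, 0, 0]
  [10, ∞, ∞, ∞, 19, 0]
D(1):
  [0, -7, 19, 12, 1, ∞]
  [∞, 0, ∞, ∞, ∞, ∞]
  [2, -5, 0, 14, 3, ∞]
  [∞, 0, ∞, 0, 12, 11]
  [2, -5, 12, -1, 0, 0]
  [10, 3, 29, 22, 11, 0]
D(2):
  [0, -7, 19, 12, 1, ∞]
  [∞, 0, ∞, ∞, ∞, ∞]
  [2, -5, 0, 14, 3, ∞]
  [∞, 0, ∞, 0, 12, 11]
  [2, -5, 12, -1, 0, 0]
  [10, 3, 29, 22, 11, 0]
D(3):
  [0, -7, 19, 12, 1, ∞]
  [∞, 0, ∞, ∞, ∞, ∞]
  [2, -5, 0, 14, 3, ∞]
  [∞, 0, ∞, 0, 12, 11]
  [2, -5, 12, -1, 0, 0]
  [10, 3, 29, 22, 11, 0]
D(4):
  [0, -7, 19, 12, 1, 23]
  [∞, 0, ∞, ∞, ∞, ∞]
  [2, -5, 0, 14, 3, 25]
  [∞, 0, ∞, 0, 12, 11]
  [2, -5, 12, -1, 0, 0]
  [10, 3, 29, 22, 11, 0]
D(5):
  [0, -7, 13, 0, 1, 1]
  [∞, 0, ∞, ∞, ∞, ∞]
  [2, -5, 0, 2, 3, 3]
  [14, 0, 24, 0, 12, 11]
  [2, -5, 12, -1, 0, 0]
  [10, 3, 23, 10, 11, 0]
D(6):
  [0, -7, 13, 0, 1, 1]
  [∞, 0, ∞, ∞, ∞, ∞]
  [2, -5, 0, 2, 3, 3]
  [14, 0, 24, 0, 12, 11]
  [2, -5, 12, -1, 0, 0]
  [10, 3, 23, 10, 11, 0]
Answer: G*[5][3] = 10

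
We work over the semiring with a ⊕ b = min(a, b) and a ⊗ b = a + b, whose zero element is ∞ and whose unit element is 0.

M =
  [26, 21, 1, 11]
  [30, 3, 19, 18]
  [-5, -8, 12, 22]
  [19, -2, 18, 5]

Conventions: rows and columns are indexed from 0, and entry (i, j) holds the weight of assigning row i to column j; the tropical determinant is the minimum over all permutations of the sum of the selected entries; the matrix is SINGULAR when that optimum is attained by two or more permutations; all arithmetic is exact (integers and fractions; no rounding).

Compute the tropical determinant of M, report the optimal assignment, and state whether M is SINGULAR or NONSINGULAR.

σ = (0, 1, 2, 3): 26 + 3 + 12 + 5 = 46
σ = (0, 1, 3, 2): 26 + 3 + 22 + 18 = 69
σ = (0, 2, 1, 3): 26 + 19 + (-8) + 5 = 42
σ = (0, 2, 3, 1): 26 + 19 + 22 + (-2) = 65
σ = (0, 3, 1, 2): 26 + 18 + (-8) + 18 = 54
σ = (0, 3, 2, 1): 26 + 18 + 12 + (-2) = 54
σ = (1, 0, 2, 3): 21 + 30 + 12 + 5 = 68
σ = (1, 0, 3, 2): 21 + 30 + 22 + 18 = 91
σ = (1, 2, 0, 3): 21 + 19 + (-5) + 5 = 40
σ = (1, 2, 3, 0): 21 + 19 + 22 + 19 = 81
σ = (1, 3, 0, 2): 21 + 18 + (-5) + 18 = 52
σ = (1, 3, 2, 0): 21 + 18 + 12 + 19 = 70
σ = (2, 0, 1, 3): 1 + 30 + (-8) + 5 = 28
σ = (2, 0, 3, 1): 1 + 30 + 22 + (-2) = 51
σ = (2, 1, 0, 3): 1 + 3 + (-5) + 5 = 4
σ = (2, 1, 3, 0): 1 + 3 + 22 + 19 = 45
σ = (2, 3, 0, 1): 1 + 18 + (-5) + (-2) = 12
σ = (2, 3, 1, 0): 1 + 18 + (-8) + 19 = 30
σ = (3, 0, 1, 2): 11 + 30 + (-8) + 18 = 51
σ = (3, 0, 2, 1): 11 + 30 + 12 + (-2) = 51
σ = (3, 1, 0, 2): 11 + 3 + (-5) + 18 = 27
σ = (3, 1, 2, 0): 11 + 3 + 12 + 19 = 45
σ = (3, 2, 0, 1): 11 + 19 + (-5) + (-2) = 23
σ = (3, 2, 1, 0): 11 + 19 + (-8) + 19 = 41
Optimal value attained by: σ = (2, 1, 0, 3).
Answer: det⊕(M) = 4; verdict: NONSINGULAR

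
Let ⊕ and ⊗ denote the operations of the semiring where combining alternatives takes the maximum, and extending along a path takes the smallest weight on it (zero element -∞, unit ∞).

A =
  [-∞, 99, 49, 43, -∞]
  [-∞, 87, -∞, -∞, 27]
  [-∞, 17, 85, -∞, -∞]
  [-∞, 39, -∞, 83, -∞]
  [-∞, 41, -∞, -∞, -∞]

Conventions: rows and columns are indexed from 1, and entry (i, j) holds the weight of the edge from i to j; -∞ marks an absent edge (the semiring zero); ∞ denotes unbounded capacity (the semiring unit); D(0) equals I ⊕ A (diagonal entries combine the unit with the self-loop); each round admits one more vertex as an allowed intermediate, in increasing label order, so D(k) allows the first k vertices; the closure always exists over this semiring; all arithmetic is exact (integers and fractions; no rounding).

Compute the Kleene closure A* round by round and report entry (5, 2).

D(0):
  [∞, 99, 49, 43, -∞]
  [-∞, ∞, -∞, -∞, 27]
  [-∞, 17, ∞, -∞, -∞]
  [-∞, 39, -∞, ∞, -∞]
  [-∞, 41, -∞, -∞, ∞]
D(1):
  [∞, 99, 49, 43, -∞]
  [-∞, ∞, -∞, -∞, 27]
  [-∞, 17, ∞, -∞, -∞]
  [-∞, 39, -∞, ∞, -∞]
  [-∞, 41, -∞, -∞, ∞]
D(2):
  [∞, 99, 49, 43, 27]
  [-∞, ∞, -∞, -∞, 27]
  [-∞, 17, ∞, -∞, 17]
  [-∞, 39, -∞, ∞, 27]
  [-∞, 41, -∞, -∞, ∞]
D(3):
  [∞, 99, 49, 43, 27]
  [-∞, ∞, -∞, -∞, 27]
  [-∞, 17, ∞, -∞, 17]
  [-∞, 39, -∞, ∞, 27]
  [-∞, 41, -∞, -∞, ∞]
D(4):
  [∞, 99, 49, 43, 27]
  [-∞, ∞, -∞, -∞, 27]
  [-∞, 17, ∞, -∞, 17]
  [-∞, 39, -∞, ∞, 27]
  [-∞, 41, -∞, -∞, ∞]
D(5):
  [∞, 99, 49, 43, 27]
  [-∞, ∞, -∞, -∞, 27]
  [-∞, 17, ∞, -∞, 17]
  [-∞, 39, -∞, ∞, 27]
  [-∞, 41, -∞, -∞, ∞]
Answer: A*[5][2] = 41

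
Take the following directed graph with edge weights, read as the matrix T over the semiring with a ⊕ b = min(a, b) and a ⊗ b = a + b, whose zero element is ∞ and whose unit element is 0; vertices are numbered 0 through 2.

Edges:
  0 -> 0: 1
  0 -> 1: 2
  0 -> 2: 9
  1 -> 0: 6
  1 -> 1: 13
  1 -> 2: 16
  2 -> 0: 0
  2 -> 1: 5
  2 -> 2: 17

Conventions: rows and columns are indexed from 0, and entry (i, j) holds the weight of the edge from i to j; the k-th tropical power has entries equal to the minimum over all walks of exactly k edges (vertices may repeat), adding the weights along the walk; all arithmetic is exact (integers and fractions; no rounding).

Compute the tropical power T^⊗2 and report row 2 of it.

T^⊗2:
  [2, 3, 10]
  [7, 8, 15]
  [1, 2, 9]
Answer: row 2 of T^⊗2 = [1, 2, 9]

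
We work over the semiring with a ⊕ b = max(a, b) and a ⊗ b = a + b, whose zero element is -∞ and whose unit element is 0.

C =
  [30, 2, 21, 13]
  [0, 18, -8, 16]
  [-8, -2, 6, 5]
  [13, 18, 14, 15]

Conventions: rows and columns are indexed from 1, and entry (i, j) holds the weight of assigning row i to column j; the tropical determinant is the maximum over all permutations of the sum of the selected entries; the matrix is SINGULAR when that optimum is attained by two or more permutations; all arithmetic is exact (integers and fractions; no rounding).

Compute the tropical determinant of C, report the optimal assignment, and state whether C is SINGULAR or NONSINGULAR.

σ = (1, 2, 3, 4): 30 + 18 + 6 + 15 = 69
σ = (1, 2, 4, 3): 30 + 18 + 5 + 14 = 67
σ = (1, 3, 2, 4): 30 + (-8) + (-2) + 15 = 35
σ = (1, 3, 4, 2): 30 + (-8) + 5 + 18 = 45
σ = (1, 4, 2, 3): 30 + 16 + (-2) + 14 = 58
σ = (1, 4, 3, 2): 30 + 16 + 6 + 18 = 70
σ = (2, 1, 3, 4): 2 + 0 + 6 + 15 = 23
σ = (2, 1, 4, 3): 2 + 0 + 5 + 14 = 21
σ = (2, 3, 1, 4): 2 + (-8) + (-8) + 15 = 1
σ = (2, 3, 4, 1): 2 + (-8) + 5 + 13 = 12
σ = (2, 4, 1, 3): 2 + 16 + (-8) + 14 = 24
σ = (2, 4, 3, 1): 2 + 16 + 6 + 13 = 37
σ = (3, 1, 2, 4): 21 + 0 + (-2) + 15 = 34
σ = (3, 1, 4, 2): 21 + 0 + 5 + 18 = 44
σ = (3, 2, 1, 4): 21 + 18 + (-8) + 15 = 46
σ = (3, 2, 4, 1): 21 + 18 + 5 + 13 = 57
σ = (3, 4, 1, 2): 21 + 16 + (-8) + 18 = 47
σ = (3, 4, 2, 1): 21 + 16 + (-2) + 13 = 48
σ = (4, 1, 2, 3): 13 + 0 + (-2) + 14 = 25
σ = (4, 1, 3, 2): 13 + 0 + 6 + 18 = 37
σ = (4, 2, 1, 3): 13 + 18 + (-8) + 14 = 37
σ = (4, 2, 3, 1): 13 + 18 + 6 + 13 = 50
σ = (4, 3, 1, 2): 13 + (-8) + (-8) + 18 = 15
σ = (4, 3, 2, 1): 13 + (-8) + (-2) + 13 = 16
Optimal value attained by: σ = (1, 4, 3, 2).
Answer: det⊕(C) = 70; verdict: NONSINGULAR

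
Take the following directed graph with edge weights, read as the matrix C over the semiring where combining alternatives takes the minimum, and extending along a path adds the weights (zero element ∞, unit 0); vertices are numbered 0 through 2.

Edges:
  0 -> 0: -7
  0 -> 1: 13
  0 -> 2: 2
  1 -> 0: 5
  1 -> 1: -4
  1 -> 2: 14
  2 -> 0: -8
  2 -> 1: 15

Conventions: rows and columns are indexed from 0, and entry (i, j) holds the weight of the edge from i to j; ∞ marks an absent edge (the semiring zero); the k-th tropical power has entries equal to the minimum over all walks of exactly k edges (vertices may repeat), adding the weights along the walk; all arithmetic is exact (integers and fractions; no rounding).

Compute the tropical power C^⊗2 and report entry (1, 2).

C^⊗2:
  [-14, 6, -5]
  [-2, -8, 7]
  [-15, 5, -6]
Key observation: the optimum is the walk 1->0->2, with weight 5 + 2 = 7.
Optimal value attained by: walk 1->0->2.
Answer: (C^⊗2)[1][2] = 7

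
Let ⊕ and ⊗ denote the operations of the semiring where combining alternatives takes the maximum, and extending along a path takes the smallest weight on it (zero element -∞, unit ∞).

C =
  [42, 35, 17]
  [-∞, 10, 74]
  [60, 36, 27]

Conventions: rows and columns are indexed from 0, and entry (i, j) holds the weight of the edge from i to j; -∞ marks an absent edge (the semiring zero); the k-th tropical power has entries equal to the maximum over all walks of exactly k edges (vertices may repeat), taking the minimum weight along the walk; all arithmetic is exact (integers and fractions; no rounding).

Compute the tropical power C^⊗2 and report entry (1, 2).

C^⊗2:
  [42, 35, 35]
  [60, 36, 27]
  [42, 35, 36]
Key observation: the optimum is the walk 1->2->2, with weight 74 min 27 = 27.
Optimal value attained by: walk 1->2->2.
Answer: (C^⊗2)[1][2] = 27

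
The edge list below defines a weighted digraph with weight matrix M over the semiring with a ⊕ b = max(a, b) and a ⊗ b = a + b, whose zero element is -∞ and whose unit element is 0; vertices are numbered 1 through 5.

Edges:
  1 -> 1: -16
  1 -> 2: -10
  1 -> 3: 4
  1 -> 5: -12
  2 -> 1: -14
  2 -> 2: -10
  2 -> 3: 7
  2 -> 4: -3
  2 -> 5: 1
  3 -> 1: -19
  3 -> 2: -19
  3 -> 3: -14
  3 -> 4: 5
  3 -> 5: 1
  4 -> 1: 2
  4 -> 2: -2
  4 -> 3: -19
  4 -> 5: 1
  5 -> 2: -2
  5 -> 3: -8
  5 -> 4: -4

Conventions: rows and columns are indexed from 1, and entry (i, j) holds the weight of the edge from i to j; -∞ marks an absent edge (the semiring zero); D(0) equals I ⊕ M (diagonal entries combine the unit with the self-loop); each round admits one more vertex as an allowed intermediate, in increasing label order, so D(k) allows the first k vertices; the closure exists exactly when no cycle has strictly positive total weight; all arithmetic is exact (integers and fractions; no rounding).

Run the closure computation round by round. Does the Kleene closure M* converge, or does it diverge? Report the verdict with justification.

D(0):
  [0, -10, 4, -∞, -12]
  [-14, 0, 7, -3, 1]
  [-19, -19, 0, 5, 1]
  [2, -2, -19, 0, 1]
  [-∞, -2, -8, -4, 0]
D(1):
  [0, -10, 4, -∞, -12]
  [-14, 0, 7, -3, 1]
  [-19, -19, 0, 5, 1]
  [2, -2, 6, 0, 1]
  [-∞, -2, -8, -4, 0]
D(2):
  [0, -10, 4, -13, -9]
  [-14, 0, 7, -3, 1]
  [-19, -19, 0, 5, 1]
  [2, -2, 6, 0, 1]
  [-16, -2, 5, -4, 0]
Detection: at round 3, diagonal entry (4, 4) turns strictly positive.
Key observation: the cycle 4->1->2->3->4 has total weight 2 + (-10) + 7 + 5, which is strictly positive.
Answer: DIVERGES — positive cycle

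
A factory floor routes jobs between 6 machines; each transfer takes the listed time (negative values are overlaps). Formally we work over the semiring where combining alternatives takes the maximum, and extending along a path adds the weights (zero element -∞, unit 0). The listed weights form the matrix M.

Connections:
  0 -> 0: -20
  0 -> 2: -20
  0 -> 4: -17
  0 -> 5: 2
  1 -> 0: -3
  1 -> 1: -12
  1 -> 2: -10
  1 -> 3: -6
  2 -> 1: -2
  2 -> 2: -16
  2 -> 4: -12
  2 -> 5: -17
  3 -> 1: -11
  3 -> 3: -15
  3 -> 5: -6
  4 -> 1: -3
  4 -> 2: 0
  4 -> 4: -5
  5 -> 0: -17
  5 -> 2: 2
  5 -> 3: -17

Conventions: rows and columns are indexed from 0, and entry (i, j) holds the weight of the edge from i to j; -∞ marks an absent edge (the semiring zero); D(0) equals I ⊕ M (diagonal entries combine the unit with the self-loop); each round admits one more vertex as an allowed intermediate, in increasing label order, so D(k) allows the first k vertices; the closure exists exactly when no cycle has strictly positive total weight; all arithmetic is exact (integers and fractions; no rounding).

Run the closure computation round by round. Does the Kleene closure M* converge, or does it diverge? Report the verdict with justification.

D(0):
  [0, -∞, -20, -∞, -17, 2]
  [-3, 0, -10, -6, -∞, -∞]
  [-∞, -2, 0, -∞, -12, -17]
  [-∞, -11, -∞, 0, -∞, -6]
  [-∞, -3, 0, -∞, 0, -∞]
  [-17, -∞, 2, -17, -∞, 0]
D(1):
  [0, -∞, -20, -∞, -17, 2]
  [-3, 0, -10, -6, -20, -1]
  [-∞, -2, 0, -∞, -12, -17]
  [-∞, -11, -∞, 0, -∞, -6]
  [-∞, -3, 0, -∞, 0, -∞]
  [-17, -∞, 2, -17, -34, 0]
D(2):
  [0, -∞, -20, -∞, -17, 2]
  [-3, 0, -10, -6, -20, -1]
  [-5, -2, 0, -8, -12, -3]
  [-14, -11, -21, 0, -31, -6]
  [-6, -3, 0, -9, 0, -4]
  [-17, -∞, 2, -17, -34, 0]
D(3):
  [0, -22, -20, -28, -17, 2]
  [-3, 0, -10, -6, -20, -1]
  [-5, -2, 0, -8, -12, -3]
  [-14, -11, -21, 0, -31, -6]
  [-5, -2, 0, -8, 0, -3]
  [-3, 0, 2, -6, -10, 0]
D(4):
  [0, -22, -20, -28, -17, 2]
  [-3, 0, -10, -6, -20, -1]
  [-5, -2, 0, -8, -12, -3]
  [-14, -11, -21, 0, -31, -6]
  [-5, -2, 0, -8, 0, -3]
  [-3, 0, 2, -6, -10, 0]
D(5):
  [0, -19, -17, -25, -17, 2]
  [-3, 0, -10, -6, -20, -1]
  [-5, -2, 0, -8, -12, -3]
  [-14, -11, -21, 0, -31, -6]
  [-5, -2, 0, -8, 0, -3]
  [-3, 0, 2, -6, -10, 0]
D(6):
  [0, 2, 4, -4, -8, 2]
  [-3, 0, 1, -6, -11, -1]
  [-5, -2, 0, -8, -12, -3]
  [-9, -6, -4, 0, -16, -6]
  [-5, -2, 0, -8, 0, -3]
  [-3, 0, 2, -6, -10, 0]
Key observation: every diagonal entry stays at the unit through all rounds, so no improving cycle exists.
Answer: CONVERGES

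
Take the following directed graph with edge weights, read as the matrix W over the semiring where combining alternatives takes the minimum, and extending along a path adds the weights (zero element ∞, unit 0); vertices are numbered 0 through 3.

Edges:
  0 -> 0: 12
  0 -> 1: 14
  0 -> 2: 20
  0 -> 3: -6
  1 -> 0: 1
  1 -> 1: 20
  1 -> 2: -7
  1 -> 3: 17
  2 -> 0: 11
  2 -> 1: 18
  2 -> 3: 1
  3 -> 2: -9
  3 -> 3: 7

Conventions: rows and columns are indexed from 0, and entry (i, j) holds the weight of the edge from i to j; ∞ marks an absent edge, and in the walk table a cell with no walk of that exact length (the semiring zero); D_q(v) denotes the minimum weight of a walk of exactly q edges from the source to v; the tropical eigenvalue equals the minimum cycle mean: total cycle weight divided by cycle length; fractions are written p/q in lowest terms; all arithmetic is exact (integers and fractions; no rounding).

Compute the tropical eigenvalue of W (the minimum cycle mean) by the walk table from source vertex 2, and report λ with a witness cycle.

q=0: [∞, ∞, 0, ∞]
q=1: [11, 18, ∞, 1]
q=2: [19, 25, -8, 5]
q=3: [3, 10, -4, -7]
q=4: [7, 14, -16, -3]
Optimal cycle mean attained by: cycle 2->3->2, total 1 + (-9), length 2.
Answer: λ = -4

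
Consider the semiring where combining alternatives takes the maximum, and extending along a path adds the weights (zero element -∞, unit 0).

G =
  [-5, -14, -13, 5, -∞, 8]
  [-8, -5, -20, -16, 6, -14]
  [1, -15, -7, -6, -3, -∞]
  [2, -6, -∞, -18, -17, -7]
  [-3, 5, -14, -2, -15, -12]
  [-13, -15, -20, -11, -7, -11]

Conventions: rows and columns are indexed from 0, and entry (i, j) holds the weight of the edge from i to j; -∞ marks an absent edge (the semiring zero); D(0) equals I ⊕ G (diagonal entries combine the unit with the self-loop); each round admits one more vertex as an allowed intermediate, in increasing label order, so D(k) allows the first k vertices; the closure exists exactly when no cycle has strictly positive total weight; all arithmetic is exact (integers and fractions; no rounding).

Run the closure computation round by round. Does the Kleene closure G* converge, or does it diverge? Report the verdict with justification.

D(0):
  [0, -14, -13, 5, -∞, 8]
  [-8, 0, -20, -16, 6, -14]
  [1, -15, 0, -6, -3, -∞]
  [2, -6, -∞, 0, -17, -7]
  [-3, 5, -14, -2, 0, -12]
  [-13, -15, -20, -11, -7, 0]
Detection: at round 1, diagonal entry (3, 3) turns strictly positive.
Key observation: the cycle 3->0->3 has total weight 2 + 5, which is strictly positive.
Answer: DIVERGES — positive cycle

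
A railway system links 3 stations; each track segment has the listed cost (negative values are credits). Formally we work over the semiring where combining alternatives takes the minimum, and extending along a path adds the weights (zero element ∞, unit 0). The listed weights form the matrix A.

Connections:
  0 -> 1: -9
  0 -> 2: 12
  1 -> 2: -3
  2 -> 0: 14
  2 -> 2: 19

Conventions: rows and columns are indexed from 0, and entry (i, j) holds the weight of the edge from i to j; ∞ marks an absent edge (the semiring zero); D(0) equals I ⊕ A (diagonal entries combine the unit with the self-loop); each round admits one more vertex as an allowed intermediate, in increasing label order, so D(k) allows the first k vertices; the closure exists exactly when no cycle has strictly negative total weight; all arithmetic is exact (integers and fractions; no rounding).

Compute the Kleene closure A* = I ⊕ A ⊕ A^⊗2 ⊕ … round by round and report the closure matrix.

D(0):
  [0, -9, 12]
  [∞, 0, -3]
  [14, ∞, 0]
D(1):
  [0, -9, 12]
  [∞, 0, -3]
  [14, 5, 0]
D(2):
  [0, -9, -12]
  [∞, 0, -3]
  [14, 5, 0]
D(3):
  [0, -9, -12]
  [11, 0, -3]
  [14, 5, 0]
Answer: A* = [[0, -9, -12], [11, 0, -3], [14, 5, 0]]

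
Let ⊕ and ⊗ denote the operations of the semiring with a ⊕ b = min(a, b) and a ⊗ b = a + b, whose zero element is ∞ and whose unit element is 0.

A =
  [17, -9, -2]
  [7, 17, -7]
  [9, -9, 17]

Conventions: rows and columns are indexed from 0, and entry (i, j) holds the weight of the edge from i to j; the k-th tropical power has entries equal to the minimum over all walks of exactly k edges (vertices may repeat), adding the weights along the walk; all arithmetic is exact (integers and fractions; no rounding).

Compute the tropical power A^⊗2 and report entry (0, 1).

A^⊗2:
  [-2, -11, -16]
  [2, -16, 5]
  [-2, 0, -16]
Key observation: the optimum is the walk 0->2->1, with weight (-2) + (-9) = -11.
Optimal value attained by: walk 0->2->1.
Answer: (A^⊗2)[0][1] = -11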